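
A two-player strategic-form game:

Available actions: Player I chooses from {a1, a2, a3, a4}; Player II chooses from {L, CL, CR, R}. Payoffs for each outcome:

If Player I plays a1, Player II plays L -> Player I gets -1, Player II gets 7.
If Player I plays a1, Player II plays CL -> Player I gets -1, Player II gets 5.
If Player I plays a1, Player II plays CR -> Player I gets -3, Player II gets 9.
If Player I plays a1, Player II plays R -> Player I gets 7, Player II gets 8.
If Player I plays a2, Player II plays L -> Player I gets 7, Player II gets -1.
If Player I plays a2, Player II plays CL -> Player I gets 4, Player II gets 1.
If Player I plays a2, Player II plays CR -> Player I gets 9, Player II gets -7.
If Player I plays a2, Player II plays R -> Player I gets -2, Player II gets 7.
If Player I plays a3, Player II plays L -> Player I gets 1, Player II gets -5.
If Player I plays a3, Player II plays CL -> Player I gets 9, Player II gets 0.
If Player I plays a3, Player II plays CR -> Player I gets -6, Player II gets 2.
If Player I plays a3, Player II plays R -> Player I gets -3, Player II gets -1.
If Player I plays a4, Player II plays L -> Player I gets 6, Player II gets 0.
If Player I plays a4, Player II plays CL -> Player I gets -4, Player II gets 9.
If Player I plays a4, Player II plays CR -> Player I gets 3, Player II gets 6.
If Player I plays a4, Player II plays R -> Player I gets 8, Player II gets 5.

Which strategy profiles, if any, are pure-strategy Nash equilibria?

Mark each player's best response to every combination of opponents' strategies; a profile where every player is best-responding is a pure Nash equilibrium.
Player I against L: payoffs -1, 7, 1, 6 → best response a2.
Player I against CL: payoffs -1, 4, 9, -4 → best response a3.
Player I against CR: payoffs -3, 9, -6, 3 → best response a2.
Player I against R: payoffs 7, -2, -3, 8 → best response a4.
Player II against a1: payoffs 7, 5, 9, 8 → best response CR.
Player II against a2: payoffs -1, 1, -7, 7 → best response R.
Player II against a3: payoffs -5, 0, 2, -1 → best response CR.
Player II against a4: payoffs 0, 9, 6, 5 → best response CL.
No profile is a mutual best response for all players.

There is no pure-strategy Nash equilibrium.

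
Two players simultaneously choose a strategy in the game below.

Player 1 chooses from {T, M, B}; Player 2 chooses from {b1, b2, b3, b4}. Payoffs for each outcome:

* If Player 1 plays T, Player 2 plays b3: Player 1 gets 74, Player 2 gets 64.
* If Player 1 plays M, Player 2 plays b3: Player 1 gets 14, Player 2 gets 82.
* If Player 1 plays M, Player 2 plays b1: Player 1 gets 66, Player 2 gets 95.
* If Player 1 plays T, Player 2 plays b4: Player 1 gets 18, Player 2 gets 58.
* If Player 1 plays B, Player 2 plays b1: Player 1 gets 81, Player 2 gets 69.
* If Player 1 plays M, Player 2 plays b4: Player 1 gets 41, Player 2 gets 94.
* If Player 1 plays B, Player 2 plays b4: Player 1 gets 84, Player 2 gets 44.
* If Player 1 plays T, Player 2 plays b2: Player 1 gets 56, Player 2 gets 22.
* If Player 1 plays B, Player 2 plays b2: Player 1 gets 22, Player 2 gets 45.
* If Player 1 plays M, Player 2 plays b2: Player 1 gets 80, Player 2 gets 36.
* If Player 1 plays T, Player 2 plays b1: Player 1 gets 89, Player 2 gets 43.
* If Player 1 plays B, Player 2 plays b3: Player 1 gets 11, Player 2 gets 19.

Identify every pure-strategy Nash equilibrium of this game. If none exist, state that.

The unique pure-strategy Nash equilibrium is (T, b3).

(T, b1): Player 2 can switch to b3 (43 → 64). Not NE.
(T, b2): Player 1 can switch to M (56 → 80). Not NE.
(T, b3): Player 1 gets 74, best alternative 14; Player 2 gets 64, best alternative 58. No profitable deviation — NE.
(T, b4): Player 1 can switch to M (18 → 41). Not NE.
(M, b1): Player 1 can switch to T (66 → 89). Not NE.
(M, b2): Player 2 can switch to b1 (36 → 95). Not NE.
(M, b3): Player 1 can switch to T (14 → 74). Not NE.
(M, b4): Player 1 can switch to B (41 → 84). Not NE.
(B, b1): Player 1 can switch to T (81 → 89). Not NE.
(B, b2): Player 1 can switch to T (22 → 56). Not NE.
(B, b3): Player 1 can switch to T (11 → 74). Not NE.
(The remaining 1 profile has a profitable deviation by the same check.)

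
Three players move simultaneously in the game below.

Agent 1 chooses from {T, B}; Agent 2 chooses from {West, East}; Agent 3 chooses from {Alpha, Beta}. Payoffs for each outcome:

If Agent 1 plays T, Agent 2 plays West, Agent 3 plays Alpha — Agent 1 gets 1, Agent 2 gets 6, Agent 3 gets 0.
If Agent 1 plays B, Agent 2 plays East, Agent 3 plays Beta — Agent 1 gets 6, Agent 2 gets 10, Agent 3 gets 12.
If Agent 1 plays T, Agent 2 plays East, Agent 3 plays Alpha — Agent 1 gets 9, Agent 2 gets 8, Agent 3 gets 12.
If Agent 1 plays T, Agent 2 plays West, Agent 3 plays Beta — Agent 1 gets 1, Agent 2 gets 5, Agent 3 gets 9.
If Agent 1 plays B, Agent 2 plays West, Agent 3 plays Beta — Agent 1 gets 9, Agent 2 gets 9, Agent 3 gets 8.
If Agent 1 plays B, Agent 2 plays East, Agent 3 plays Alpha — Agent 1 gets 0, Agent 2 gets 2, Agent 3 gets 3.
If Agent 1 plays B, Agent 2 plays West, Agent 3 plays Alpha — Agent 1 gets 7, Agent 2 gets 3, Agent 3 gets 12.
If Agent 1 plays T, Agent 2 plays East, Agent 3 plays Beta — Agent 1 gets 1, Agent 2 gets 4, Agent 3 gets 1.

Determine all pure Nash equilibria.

Pure-strategy Nash equilibria: (T, East, Alpha) and (B, West, Alpha) and (B, East, Beta)

Agent 1 against (West, Alpha): payoffs 1, 7 → best response B.
Agent 1 against (West, Beta): payoffs 1, 9 → best response B.
Agent 1 against (East, Alpha): payoffs 9, 0 → best response T.
Agent 1 against (East, Beta): payoffs 1, 6 → best response B.
Agent 2 against (T, Alpha): payoffs 6, 8 → best response East.
Agent 2 against (T, Beta): payoffs 5, 4 → best response West.
Agent 2 against (B, Alpha): payoffs 3, 2 → best response West.
Agent 2 against (B, Beta): payoffs 9, 10 → best response East.
Agent 3 against (T, West): payoffs 0, 9 → best response Beta.
Agent 3 against (T, East): payoffs 12, 1 → best response Alpha.
Agent 3 against (B, West): payoffs 12, 8 → best response Alpha.
Agent 3 against (B, East): payoffs 3, 12 → best response Beta.
Mutual best responses: (T, East, Alpha); (B, West, Alpha); (B, East, Beta).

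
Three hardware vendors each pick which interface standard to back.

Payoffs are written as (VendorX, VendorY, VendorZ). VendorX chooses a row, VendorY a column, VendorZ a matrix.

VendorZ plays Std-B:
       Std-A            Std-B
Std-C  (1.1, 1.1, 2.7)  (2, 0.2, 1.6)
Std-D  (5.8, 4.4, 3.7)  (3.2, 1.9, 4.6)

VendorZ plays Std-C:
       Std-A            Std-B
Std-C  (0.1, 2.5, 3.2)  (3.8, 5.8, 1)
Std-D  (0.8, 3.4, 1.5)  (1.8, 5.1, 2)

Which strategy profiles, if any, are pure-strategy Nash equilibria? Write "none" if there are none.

Pure NE: (Std-D, Std-A, Std-B)

(Std-C, Std-A, Std-B): VendorX can switch to Std-D (1.1 → 5.8). Not NE.
(Std-C, Std-A, Std-C): VendorX can switch to Std-D (0.1 → 0.8). Not NE.
(Std-C, Std-B, Std-B): VendorX can switch to Std-D (2 → 3.2). Not NE.
(Std-C, Std-B, Std-C): VendorZ can switch to Std-B (1 → 1.6). Not NE.
(Std-D, Std-A, Std-B): VendorX gets 5.8, best alternative 1.1; VendorY gets 4.4, best alternative 1.9; VendorZ gets 3.7, best alternative 1.5. No profitable deviation — NE.
(Std-D, Std-A, Std-C): VendorY can switch to Std-B (3.4 → 5.1). Not NE.
(Std-D, Std-B, Std-B): VendorY can switch to Std-A (1.9 → 4.4). Not NE.
(Std-D, Std-B, Std-C): VendorX can switch to Std-C (1.8 → 3.8). Not NE.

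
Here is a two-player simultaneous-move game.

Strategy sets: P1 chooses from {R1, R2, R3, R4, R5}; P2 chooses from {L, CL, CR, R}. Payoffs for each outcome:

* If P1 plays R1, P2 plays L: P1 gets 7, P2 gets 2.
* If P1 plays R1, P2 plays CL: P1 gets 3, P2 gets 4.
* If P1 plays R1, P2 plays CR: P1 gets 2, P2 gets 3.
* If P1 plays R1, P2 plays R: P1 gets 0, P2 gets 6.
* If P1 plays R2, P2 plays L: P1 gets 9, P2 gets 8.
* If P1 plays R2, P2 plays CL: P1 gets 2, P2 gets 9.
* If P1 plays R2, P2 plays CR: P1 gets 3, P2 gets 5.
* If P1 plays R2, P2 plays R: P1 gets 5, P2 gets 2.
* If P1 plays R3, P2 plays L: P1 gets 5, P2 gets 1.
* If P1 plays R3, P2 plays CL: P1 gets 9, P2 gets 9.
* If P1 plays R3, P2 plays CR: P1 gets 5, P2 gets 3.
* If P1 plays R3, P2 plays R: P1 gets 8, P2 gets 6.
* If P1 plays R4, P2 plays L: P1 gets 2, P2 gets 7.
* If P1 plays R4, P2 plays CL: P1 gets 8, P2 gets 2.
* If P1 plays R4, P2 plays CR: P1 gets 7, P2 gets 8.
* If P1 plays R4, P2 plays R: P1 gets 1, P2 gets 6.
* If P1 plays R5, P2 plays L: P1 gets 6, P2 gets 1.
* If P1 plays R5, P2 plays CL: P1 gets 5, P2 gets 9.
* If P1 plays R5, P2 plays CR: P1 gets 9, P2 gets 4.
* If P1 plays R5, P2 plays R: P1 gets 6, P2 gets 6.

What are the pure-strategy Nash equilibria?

Pure NE: (R3, CL)

P1 against L: payoffs 7, 9, 5, 2, 6 → best response R2.
P1 against CL: payoffs 3, 2, 9, 8, 5 → best response R3.
P1 against CR: payoffs 2, 3, 5, 7, 9 → best response R5.
P1 against R: payoffs 0, 5, 8, 1, 6 → best response R3.
P2 against R1: payoffs 2, 4, 3, 6 → best response R.
P2 against R2: payoffs 8, 9, 5, 2 → best response CL.
P2 against R3: payoffs 1, 9, 3, 6 → best response CL.
P2 against R4: payoffs 7, 2, 8, 6 → best response CR.
P2 against R5: payoffs 1, 9, 4, 6 → best response CL.
Mutual best responses: (R3, CL).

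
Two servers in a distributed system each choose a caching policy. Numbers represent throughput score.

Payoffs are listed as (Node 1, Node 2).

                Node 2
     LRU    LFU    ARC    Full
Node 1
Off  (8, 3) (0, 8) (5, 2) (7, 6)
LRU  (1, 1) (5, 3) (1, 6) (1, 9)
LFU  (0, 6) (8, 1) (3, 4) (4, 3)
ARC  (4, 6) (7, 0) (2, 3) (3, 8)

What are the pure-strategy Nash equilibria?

For each player, find the best response to each opponent profile; mutual best responses are the pure NE.
Node 1 against LRU: payoffs 8, 1, 0, 4 → best response Off.
Node 1 against LFU: payoffs 0, 5, 8, 7 → best response LFU.
Node 1 against ARC: payoffs 5, 1, 3, 2 → best response Off.
Node 1 against Full: payoffs 7, 1, 4, 3 → best response Off.
Node 2 against Off: payoffs 3, 8, 2, 6 → best response LFU.
Node 2 against LRU: payoffs 1, 3, 6, 9 → best response Full.
Node 2 against LFU: payoffs 6, 1, 4, 3 → best response LRU.
Node 2 against ARC: payoffs 6, 0, 3, 8 → best response Full.
No profile is a mutual best response for all players.

No pure-strategy Nash equilibrium.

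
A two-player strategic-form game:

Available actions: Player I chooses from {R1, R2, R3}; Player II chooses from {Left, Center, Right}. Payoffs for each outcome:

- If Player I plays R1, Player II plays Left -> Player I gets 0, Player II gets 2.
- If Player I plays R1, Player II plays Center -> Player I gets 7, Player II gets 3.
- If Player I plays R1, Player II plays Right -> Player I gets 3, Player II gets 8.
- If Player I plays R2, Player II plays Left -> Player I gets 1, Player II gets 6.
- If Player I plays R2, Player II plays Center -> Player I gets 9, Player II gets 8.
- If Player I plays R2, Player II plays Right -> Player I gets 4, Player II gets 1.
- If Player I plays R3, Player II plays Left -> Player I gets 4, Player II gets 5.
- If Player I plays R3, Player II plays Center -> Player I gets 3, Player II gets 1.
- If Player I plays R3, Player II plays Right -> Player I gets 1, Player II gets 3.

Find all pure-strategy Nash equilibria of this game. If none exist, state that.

Player I against Left: payoffs 0, 1, 4 → best response R3.
Player I against Center: payoffs 7, 9, 3 → best response R2.
Player I against Right: payoffs 3, 4, 1 → best response R2.
Player II against R1: payoffs 2, 3, 8 → best response Right.
Player II against R2: payoffs 6, 8, 1 → best response Center.
Player II against R3: payoffs 5, 1, 3 → best response Left.
Mutual best responses: (R2, Center); (R3, Left).

Pure-strategy Nash equilibria: (R2, Center), (R3, Left)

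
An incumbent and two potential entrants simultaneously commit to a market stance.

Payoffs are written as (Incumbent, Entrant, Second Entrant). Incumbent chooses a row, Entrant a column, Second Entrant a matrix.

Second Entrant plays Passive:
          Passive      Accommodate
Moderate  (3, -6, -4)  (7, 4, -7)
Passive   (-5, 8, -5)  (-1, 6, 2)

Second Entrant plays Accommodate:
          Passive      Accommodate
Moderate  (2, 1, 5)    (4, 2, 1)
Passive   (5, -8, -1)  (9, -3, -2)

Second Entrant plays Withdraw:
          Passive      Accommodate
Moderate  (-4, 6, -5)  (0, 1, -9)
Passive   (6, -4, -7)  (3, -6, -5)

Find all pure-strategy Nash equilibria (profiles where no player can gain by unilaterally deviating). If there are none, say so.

There is no pure-strategy Nash equilibrium.

For each player, find the best response to each opponent profile; mutual best responses are the pure NE.
Incumbent against (Passive, Passive): payoffs 3, -5 → best response Moderate.
Incumbent against (Passive, Accommodate): payoffs 2, 5 → best response Passive.
Incumbent against (Passive, Withdraw): payoffs -4, 6 → best response Passive.
Incumbent against (Accommodate, Passive): payoffs 7, -1 → best response Moderate.
Incumbent against (Accommodate, Accommodate): payoffs 4, 9 → best response Passive.
Incumbent against (Accommodate, Withdraw): payoffs 0, 3 → best response Passive.
Entrant against (Moderate, Passive): payoffs -6, 4 → best response Accommodate.
Entrant against (Moderate, Accommodate): payoffs 1, 2 → best response Accommodate.
Entrant against (Moderate, Withdraw): payoffs 6, 1 → best response Passive.
Entrant against (Passive, Passive): payoffs 8, 6 → best response Passive.
Entrant against (Passive, Accommodate): payoffs -8, -3 → best response Accommodate.
Entrant against (Passive, Withdraw): payoffs -4, -6 → best response Passive.
Second Entrant against (Moderate, Passive): payoffs -4, 5, -5 → best response Accommodate.
Second Entrant against (Moderate, Accommodate): payoffs -7, 1, -9 → best response Accommodate.
Second Entrant against (Passive, Passive): payoffs -5, -1, -7 → best response Accommodate.
Second Entrant against (Passive, Accommodate): payoffs 2, -2, -5 → best response Passive.
No profile is a mutual best response for all players.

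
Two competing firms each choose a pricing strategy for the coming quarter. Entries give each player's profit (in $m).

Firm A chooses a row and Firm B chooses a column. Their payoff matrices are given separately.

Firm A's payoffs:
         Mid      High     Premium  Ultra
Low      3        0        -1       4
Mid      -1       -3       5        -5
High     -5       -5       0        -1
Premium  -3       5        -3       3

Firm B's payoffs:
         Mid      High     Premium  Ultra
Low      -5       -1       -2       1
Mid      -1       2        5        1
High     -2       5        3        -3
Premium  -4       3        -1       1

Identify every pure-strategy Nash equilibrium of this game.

Firm A against Mid: payoffs 3, -1, -5, -3 → best response Low.
Firm A against High: payoffs 0, -3, -5, 5 → best response Premium.
Firm A against Premium: payoffs -1, 5, 0, -3 → best response Mid.
Firm A against Ultra: payoffs 4, -5, -1, 3 → best response Low.
Firm B against Low: payoffs -5, -1, -2, 1 → best response Ultra.
Firm B against Mid: payoffs -1, 2, 5, 1 → best response Premium.
Firm B against High: payoffs -2, 5, 3, -3 → best response High.
Firm B against Premium: payoffs -4, 3, -1, 1 → best response High.
Mutual best responses: (Low, Ultra); (Mid, Premium); (Premium, High).

The pure Nash equilibria are (Low, Ultra), (Mid, Premium), (Premium, High).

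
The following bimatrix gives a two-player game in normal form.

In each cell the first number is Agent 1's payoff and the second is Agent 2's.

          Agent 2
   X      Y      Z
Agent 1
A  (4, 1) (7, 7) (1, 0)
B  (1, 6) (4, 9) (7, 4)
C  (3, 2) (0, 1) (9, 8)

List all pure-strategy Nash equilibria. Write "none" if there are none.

(A, X): Agent 2 can switch to Y (1 → 7). Not NE.
(A, Y): Agent 1 gets 7, best alternative 4; Agent 2 gets 7, best alternative 1. No profitable deviation — NE.
(A, Z): Agent 1 can switch to B (1 → 7). Not NE.
(B, X): Agent 1 can switch to A (1 → 4). Not NE.
(B, Y): Agent 1 can switch to A (4 → 7). Not NE.
(B, Z): Agent 1 can switch to C (7 → 9). Not NE.
(C, X): Agent 1 can switch to A (3 → 4). Not NE.
(C, Y): Agent 1 can switch to A (0 → 7). Not NE.
(C, Z): Agent 1 gets 9, best alternative 7; Agent 2 gets 8, best alternative 2. No profitable deviation — NE.

(A, Y); (C, Z)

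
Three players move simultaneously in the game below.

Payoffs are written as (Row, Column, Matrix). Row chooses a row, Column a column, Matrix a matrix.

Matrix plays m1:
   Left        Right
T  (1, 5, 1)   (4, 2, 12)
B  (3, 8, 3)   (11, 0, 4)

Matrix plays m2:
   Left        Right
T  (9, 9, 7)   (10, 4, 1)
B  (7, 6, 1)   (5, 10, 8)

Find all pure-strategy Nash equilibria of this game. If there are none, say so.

Pure-strategy Nash equilibria: (T, Left, m2); (B, Left, m1)

(T, Left, m1): Row can switch to B (1 → 3). Not NE.
(T, Left, m2): Row gets 9, best alternative 7; Column gets 9, best alternative 4; Matrix gets 7, best alternative 1. No profitable deviation — NE.
(T, Right, m1): Row can switch to B (4 → 11). Not NE.
(T, Right, m2): Column can switch to Left (4 → 9). Not NE.
(B, Left, m1): Row gets 3, best alternative 1; Column gets 8, best alternative 0; Matrix gets 3, best alternative 1. No profitable deviation — NE.
(B, Left, m2): Row can switch to T (7 → 9). Not NE.
(B, Right, m1): Column can switch to Left (0 → 8). Not NE.
(B, Right, m2): Row can switch to T (5 → 10). Not NE.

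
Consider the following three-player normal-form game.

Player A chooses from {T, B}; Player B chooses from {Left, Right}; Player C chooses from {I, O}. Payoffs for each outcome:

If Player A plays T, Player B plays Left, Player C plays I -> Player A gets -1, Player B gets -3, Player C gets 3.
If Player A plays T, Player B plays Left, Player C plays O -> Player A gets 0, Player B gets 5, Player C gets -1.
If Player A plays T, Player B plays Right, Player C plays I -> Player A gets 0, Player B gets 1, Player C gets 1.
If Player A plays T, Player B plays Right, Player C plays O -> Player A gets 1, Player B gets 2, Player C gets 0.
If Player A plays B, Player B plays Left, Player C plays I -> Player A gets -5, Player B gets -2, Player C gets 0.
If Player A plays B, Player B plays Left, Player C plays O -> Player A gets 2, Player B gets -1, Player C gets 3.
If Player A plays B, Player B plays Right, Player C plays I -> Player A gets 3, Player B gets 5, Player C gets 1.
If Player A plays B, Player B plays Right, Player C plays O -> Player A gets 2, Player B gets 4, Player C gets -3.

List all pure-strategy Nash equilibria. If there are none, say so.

Mark each player's best response to every combination of opponents' strategies; a profile where every player is best-responding is a pure Nash equilibrium.
Player A against (Left, I): payoffs -1, -5 → best response T.
Player A against (Left, O): payoffs 0, 2 → best response B.
Player A against (Right, I): payoffs 0, 3 → best response B.
Player A against (Right, O): payoffs 1, 2 → best response B.
Player B against (T, I): payoffs -3, 1 → best response Right.
Player B against (T, O): payoffs 5, 2 → best response Left.
Player B against (B, I): payoffs -2, 5 → best response Right.
Player B against (B, O): payoffs -1, 4 → best response Right.
Player C against (T, Left): payoffs 3, -1 → best response I.
Player C against (T, Right): payoffs 1, 0 → best response I.
Player C against (B, Left): payoffs 0, 3 → best response O.
Player C against (B, Right): payoffs 1, -3 → best response I.
Mutual best responses: (B, Right, I).

The unique pure-strategy Nash equilibrium is (B, Right, I).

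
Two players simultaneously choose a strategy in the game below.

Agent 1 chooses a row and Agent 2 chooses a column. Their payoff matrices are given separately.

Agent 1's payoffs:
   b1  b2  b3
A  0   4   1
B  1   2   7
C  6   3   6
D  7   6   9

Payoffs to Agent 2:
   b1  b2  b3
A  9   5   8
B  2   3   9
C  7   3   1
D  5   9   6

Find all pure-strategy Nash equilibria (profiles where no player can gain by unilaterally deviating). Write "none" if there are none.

Check each profile: it is a Nash equilibrium iff no player can strictly gain by switching unilaterally.
(A, b1): Agent 1 can switch to B (0 → 1). Not NE.
(A, b2): Agent 1 can switch to D (4 → 6). Not NE.
(A, b3): Agent 1 can switch to B (1 → 7). Not NE.
(B, b1): Agent 1 can switch to C (1 → 6). Not NE.
(B, b2): Agent 1 can switch to A (2 → 4). Not NE.
(B, b3): Agent 1 can switch to D (7 → 9). Not NE.
(D, b2): Agent 1 gets 6, best alternative 4; Agent 2 gets 9, best alternative 6. No profitable deviation — NE.
(The remaining 5 profiles each have a profitable deviation by the same check.)

Pure NE: (D, b2)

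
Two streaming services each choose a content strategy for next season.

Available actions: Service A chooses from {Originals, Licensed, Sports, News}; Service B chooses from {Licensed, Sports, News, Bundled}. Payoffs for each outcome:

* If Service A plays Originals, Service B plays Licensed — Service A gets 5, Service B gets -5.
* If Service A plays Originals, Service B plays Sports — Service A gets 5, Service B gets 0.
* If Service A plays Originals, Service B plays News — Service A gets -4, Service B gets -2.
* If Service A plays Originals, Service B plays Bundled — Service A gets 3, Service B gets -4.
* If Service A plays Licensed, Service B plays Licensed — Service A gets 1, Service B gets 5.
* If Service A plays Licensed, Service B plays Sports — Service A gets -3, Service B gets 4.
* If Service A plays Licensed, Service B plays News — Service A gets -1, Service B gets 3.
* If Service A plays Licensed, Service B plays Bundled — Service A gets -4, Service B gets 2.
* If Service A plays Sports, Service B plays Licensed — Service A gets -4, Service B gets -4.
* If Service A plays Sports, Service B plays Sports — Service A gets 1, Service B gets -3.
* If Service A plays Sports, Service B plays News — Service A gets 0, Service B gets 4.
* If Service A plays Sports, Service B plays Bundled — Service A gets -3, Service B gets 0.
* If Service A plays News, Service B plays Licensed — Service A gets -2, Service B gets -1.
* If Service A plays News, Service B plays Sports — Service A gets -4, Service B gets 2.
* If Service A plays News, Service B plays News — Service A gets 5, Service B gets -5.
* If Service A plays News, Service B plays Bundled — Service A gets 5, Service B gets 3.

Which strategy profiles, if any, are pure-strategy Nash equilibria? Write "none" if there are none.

The pure Nash equilibria are (Originals, Sports); (News, Bundled).

For each strategy profile, look for a profitable unilateral deviation.
(Originals, Licensed): Service B can switch to Sports (-5 → 0). Not NE.
(Originals, Sports): Service A gets 5, best alternative 1; Service B gets 0, best alternative -2. No profitable deviation — NE.
(Originals, News): Service A can switch to Licensed (-4 → -1). Not NE.
(Originals, Bundled): Service A can switch to News (3 → 5). Not NE.
(Licensed, Licensed): Service A can switch to Originals (1 → 5). Not NE.
(Licensed, Sports): Service A can switch to Originals (-3 → 5). Not NE.
(Licensed, News): Service A can switch to Sports (-1 → 0). Not NE.
(Licensed, Bundled): Service A can switch to Originals (-4 → 3). Not NE.
(Sports, Licensed): Service A can switch to Originals (-4 → 5). Not NE.
(Sports, Sports): Service A can switch to Originals (1 → 5). Not NE.
(Sports, News): Service A can switch to News (0 → 5). Not NE.
(Sports, Bundled): Service A can switch to Originals (-3 → 3). Not NE.
(News, Licensed): Service A can switch to Originals (-2 → 5). Not NE.
(News, Bundled): Service A gets 5, best alternative 3; Service B gets 3, best alternative 2. No profitable deviation — NE.
(The remaining 2 profiles each have a profitable deviation by the same check.)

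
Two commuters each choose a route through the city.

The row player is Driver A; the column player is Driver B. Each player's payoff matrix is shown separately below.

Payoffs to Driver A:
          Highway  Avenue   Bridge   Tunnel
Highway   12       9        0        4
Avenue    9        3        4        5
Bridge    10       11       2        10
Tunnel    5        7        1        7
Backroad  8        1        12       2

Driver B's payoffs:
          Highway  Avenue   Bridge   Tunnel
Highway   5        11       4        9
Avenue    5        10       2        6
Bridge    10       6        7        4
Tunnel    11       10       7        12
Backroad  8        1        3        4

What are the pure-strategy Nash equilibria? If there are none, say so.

No pure-strategy Nash equilibrium.

Driver A against Highway: payoffs 12, 9, 10, 5, 8 → best response Highway.
Driver A against Avenue: payoffs 9, 3, 11, 7, 1 → best response Bridge.
Driver A against Bridge: payoffs 0, 4, 2, 1, 12 → best response Backroad.
Driver A against Tunnel: payoffs 4, 5, 10, 7, 2 → best response Bridge.
Driver B against Highway: payoffs 5, 11, 4, 9 → best response Avenue.
Driver B against Avenue: payoffs 5, 10, 2, 6 → best response Avenue.
Driver B against Bridge: payoffs 10, 6, 7, 4 → best response Highway.
Driver B against Tunnel: payoffs 11, 10, 7, 12 → best response Tunnel.
Driver B against Backroad: payoffs 8, 1, 3, 4 → best response Highway.
No profile is a mutual best response for all players.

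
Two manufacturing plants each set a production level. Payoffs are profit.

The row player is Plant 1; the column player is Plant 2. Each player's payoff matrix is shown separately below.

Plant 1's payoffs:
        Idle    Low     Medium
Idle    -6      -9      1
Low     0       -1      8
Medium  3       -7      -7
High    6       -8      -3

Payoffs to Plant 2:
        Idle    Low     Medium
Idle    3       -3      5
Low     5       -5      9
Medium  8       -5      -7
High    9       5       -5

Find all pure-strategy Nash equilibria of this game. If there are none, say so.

The pure Nash equilibria are (Low, Medium); (High, Idle).

Plant 1 against Idle: payoffs -6, 0, 3, 6 → best response High.
Plant 1 against Low: payoffs -9, -1, -7, -8 → best response Low.
Plant 1 against Medium: payoffs 1, 8, -7, -3 → best response Low.
Plant 2 against Idle: payoffs 3, -3, 5 → best response Medium.
Plant 2 against Low: payoffs 5, -5, 9 → best response Medium.
Plant 2 against Medium: payoffs 8, -5, -7 → best response Idle.
Plant 2 against High: payoffs 9, 5, -5 → best response Idle.
Mutual best responses: (Low, Medium); (High, Idle).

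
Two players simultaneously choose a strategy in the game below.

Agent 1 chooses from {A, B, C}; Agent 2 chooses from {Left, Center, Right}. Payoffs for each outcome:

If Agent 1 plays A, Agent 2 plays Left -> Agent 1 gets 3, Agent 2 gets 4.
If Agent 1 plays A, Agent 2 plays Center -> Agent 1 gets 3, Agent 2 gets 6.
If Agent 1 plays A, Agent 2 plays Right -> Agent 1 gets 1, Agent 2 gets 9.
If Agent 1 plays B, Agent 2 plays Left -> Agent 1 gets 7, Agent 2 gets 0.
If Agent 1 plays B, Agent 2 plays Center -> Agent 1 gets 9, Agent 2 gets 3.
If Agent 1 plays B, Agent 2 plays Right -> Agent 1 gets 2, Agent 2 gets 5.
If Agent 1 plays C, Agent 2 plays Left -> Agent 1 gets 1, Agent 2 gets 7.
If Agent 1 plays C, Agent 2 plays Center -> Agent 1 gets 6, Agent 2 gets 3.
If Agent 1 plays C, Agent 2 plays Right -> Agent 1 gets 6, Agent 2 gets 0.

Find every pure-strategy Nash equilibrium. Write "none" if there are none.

This game has no pure Nash equilibrium.

For each player, find the best response to each opponent profile; mutual best responses are the pure NE.
Agent 1 against Left: payoffs 3, 7, 1 → best response B.
Agent 1 against Center: payoffs 3, 9, 6 → best response B.
Agent 1 against Right: payoffs 1, 2, 6 → best response C.
Agent 2 against A: payoffs 4, 6, 9 → best response Right.
Agent 2 against B: payoffs 0, 3, 5 → best response Right.
Agent 2 against C: payoffs 7, 3, 0 → best response Left.
No profile is a mutual best response for all players.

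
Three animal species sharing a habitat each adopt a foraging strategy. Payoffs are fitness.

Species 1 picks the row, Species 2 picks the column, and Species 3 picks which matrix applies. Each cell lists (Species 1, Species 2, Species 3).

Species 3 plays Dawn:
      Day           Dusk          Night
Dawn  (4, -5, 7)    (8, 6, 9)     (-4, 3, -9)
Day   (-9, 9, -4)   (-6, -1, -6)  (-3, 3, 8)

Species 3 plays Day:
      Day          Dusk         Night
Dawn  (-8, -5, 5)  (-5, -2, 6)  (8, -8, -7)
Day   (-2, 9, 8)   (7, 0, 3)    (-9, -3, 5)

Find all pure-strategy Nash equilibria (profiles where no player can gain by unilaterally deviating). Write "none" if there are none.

Species 1 against (Day, Dawn): payoffs 4, -9 → best response Dawn.
Species 1 against (Day, Day): payoffs -8, -2 → best response Day.
Species 1 against (Dusk, Dawn): payoffs 8, -6 → best response Dawn.
Species 1 against (Dusk, Day): payoffs -5, 7 → best response Day.
Species 1 against (Night, Dawn): payoffs -4, -3 → best response Day.
Species 1 against (Night, Day): payoffs 8, -9 → best response Dawn.
Species 2 against (Dawn, Dawn): payoffs -5, 6, 3 → best response Dusk.
Species 2 against (Dawn, Day): payoffs -5, -2, -8 → best response Dusk.
Species 2 against (Day, Dawn): payoffs 9, -1, 3 → best response Day.
Species 2 against (Day, Day): payoffs 9, 0, -3 → best response Day.
Species 3 against (Dawn, Day): payoffs 7, 5 → best response Dawn.
Species 3 against (Dawn, Dusk): payoffs 9, 6 → best response Dawn.
Species 3 against (Dawn, Night): payoffs -9, -7 → best response Day.
Species 3 against (Day, Day): payoffs -4, 8 → best response Day.
Species 3 against (Day, Dusk): payoffs -6, 3 → best response Day.
Species 3 against (Day, Night): payoffs 8, 5 → best response Dawn.
Mutual best responses: (Dawn, Dusk, Dawn); (Day, Day, Day).

(Dawn, Dusk, Dawn), (Day, Day, Day)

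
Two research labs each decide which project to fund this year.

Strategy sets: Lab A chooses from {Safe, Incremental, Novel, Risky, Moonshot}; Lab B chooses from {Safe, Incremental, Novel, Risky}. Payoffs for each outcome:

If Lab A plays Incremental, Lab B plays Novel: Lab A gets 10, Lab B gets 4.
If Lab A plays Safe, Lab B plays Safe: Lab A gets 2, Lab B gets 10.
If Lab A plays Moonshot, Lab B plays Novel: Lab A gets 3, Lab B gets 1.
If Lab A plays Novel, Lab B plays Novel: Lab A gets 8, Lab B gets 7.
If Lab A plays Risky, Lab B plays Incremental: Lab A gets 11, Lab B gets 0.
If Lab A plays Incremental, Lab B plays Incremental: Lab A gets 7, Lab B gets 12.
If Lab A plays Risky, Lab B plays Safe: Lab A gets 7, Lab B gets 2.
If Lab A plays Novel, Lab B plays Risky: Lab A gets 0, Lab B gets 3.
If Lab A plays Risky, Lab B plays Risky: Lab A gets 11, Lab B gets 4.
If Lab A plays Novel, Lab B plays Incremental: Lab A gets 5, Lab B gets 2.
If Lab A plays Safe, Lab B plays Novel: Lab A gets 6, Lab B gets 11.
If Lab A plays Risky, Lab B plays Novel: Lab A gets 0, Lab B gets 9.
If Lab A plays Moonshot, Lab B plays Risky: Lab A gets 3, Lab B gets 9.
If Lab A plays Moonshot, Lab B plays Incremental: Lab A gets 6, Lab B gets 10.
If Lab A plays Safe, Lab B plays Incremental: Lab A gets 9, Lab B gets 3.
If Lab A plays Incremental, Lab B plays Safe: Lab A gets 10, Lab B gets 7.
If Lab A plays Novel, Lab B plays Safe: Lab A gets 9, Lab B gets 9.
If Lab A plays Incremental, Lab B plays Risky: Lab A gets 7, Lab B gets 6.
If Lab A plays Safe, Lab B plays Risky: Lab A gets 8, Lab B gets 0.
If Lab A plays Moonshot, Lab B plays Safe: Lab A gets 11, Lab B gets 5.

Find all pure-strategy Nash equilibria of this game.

Lab A against Safe: payoffs 2, 10, 9, 7, 11 → best response Moonshot.
Lab A against Incremental: payoffs 9, 7, 5, 11, 6 → best response Risky.
Lab A against Novel: payoffs 6, 10, 8, 0, 3 → best response Incremental.
Lab A against Risky: payoffs 8, 7, 0, 11, 3 → best response Risky.
Lab B against Safe: payoffs 10, 3, 11, 0 → best response Novel.
Lab B against Incremental: payoffs 7, 12, 4, 6 → best response Incremental.
Lab B against Novel: payoffs 9, 2, 7, 3 → best response Safe.
Lab B against Risky: payoffs 2, 0, 9, 4 → best response Novel.
Lab B against Moonshot: payoffs 5, 10, 1, 9 → best response Incremental.
No profile is a mutual best response for all players.

There is no pure-strategy Nash equilibrium.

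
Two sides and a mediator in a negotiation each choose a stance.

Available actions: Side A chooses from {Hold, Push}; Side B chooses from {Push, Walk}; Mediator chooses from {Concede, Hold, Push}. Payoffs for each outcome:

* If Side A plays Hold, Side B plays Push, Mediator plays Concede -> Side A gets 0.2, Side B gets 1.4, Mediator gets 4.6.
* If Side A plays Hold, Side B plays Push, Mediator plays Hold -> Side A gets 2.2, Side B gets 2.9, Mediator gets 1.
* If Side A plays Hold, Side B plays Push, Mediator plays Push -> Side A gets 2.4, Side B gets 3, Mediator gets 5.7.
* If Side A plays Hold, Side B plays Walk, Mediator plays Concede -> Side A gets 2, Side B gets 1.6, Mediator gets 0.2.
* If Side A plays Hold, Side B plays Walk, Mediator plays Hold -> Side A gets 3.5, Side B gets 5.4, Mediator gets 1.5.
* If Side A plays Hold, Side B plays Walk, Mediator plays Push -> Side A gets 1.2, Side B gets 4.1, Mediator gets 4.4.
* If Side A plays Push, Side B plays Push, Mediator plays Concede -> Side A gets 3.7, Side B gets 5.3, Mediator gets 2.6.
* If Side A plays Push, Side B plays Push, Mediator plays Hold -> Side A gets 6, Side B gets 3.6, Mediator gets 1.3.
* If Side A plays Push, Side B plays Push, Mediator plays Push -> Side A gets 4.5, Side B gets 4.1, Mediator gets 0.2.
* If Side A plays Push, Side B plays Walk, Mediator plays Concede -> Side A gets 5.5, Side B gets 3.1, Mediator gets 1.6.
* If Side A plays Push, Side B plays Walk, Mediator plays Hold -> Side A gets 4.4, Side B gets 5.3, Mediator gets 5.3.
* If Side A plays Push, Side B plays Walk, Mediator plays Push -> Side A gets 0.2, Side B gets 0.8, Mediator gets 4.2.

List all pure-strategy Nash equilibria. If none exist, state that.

(Hold, Walk, Push); (Push, Push, Concede); (Push, Walk, Hold)

Check each profile: it is a Nash equilibrium iff no player can strictly gain by switching unilaterally.
(Hold, Push, Concede): Side A can switch to Push (0.2 → 3.7). Not NE.
(Hold, Push, Hold): Side A can switch to Push (2.2 → 6). Not NE.
(Hold, Push, Push): Side A can switch to Push (2.4 → 4.5). Not NE.
(Hold, Walk, Concede): Side A can switch to Push (2 → 5.5). Not NE.
(Hold, Walk, Hold): Side A can switch to Push (3.5 → 4.4). Not NE.
(Hold, Walk, Push): Side A gets 1.2, best alternative 0.2; Side B gets 4.1, best alternative 3; Mediator gets 4.4, best alternative 1.5. No profitable deviation — NE.
(Push, Push, Concede): Side A gets 3.7, best alternative 0.2; Side B gets 5.3, best alternative 3.1; Mediator gets 2.6, best alternative 1.3. No profitable deviation — NE.
(Push, Push, Hold): Side B can switch to Walk (3.6 → 5.3). Not NE.
(Push, Walk, Hold): Side A gets 4.4, best alternative 3.5; Side B gets 5.3, best alternative 3.6; Mediator gets 5.3, best alternative 4.2. No profitable deviation — NE.
(The remaining 3 profiles each have a profitable deviation by the same check.)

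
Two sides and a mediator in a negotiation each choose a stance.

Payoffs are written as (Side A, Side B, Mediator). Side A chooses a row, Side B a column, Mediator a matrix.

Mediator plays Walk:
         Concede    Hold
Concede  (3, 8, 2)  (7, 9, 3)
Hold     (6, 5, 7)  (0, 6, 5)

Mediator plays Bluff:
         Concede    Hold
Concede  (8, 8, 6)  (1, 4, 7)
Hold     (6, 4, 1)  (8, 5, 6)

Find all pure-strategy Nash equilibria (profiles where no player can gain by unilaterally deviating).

(Concede, Concede, Bluff), (Hold, Hold, Bluff)

Mark each player's best response to every combination of opponents' strategies; a profile where every player is best-responding is a pure Nash equilibrium.
Side A against (Concede, Walk): payoffs 3, 6 → best response Hold.
Side A against (Concede, Bluff): payoffs 8, 6 → best response Concede.
Side A against (Hold, Walk): payoffs 7, 0 → best response Concede.
Side A against (Hold, Bluff): payoffs 1, 8 → best response Hold.
Side B against (Concede, Walk): payoffs 8, 9 → best response Hold.
Side B against (Concede, Bluff): payoffs 8, 4 → best response Concede.
Side B against (Hold, Walk): payoffs 5, 6 → best response Hold.
Side B against (Hold, Bluff): payoffs 4, 5 → best response Hold.
Mediator against (Concede, Concede): payoffs 2, 6 → best response Bluff.
Mediator against (Concede, Hold): payoffs 3, 7 → best response Bluff.
Mediator against (Hold, Concede): payoffs 7, 1 → best response Walk.
Mediator against (Hold, Hold): payoffs 5, 6 → best response Bluff.
Mutual best responses: (Concede, Concede, Bluff); (Hold, Hold, Bluff).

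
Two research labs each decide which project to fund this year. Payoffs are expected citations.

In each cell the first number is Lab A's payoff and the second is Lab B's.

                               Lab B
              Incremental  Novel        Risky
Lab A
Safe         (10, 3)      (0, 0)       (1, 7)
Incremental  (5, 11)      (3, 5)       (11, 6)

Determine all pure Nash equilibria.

Mark each player's best response to every combination of opponents' strategies; a profile where every player is best-responding is a pure Nash equilibrium.
Lab A against Incremental: payoffs 10, 5 → best response Safe.
Lab A against Novel: payoffs 0, 3 → best response Incremental.
Lab A against Risky: payoffs 1, 11 → best response Incremental.
Lab B against Safe: payoffs 3, 0, 7 → best response Risky.
Lab B against Incremental: payoffs 11, 5, 6 → best response Incremental.
No profile is a mutual best response for all players.

No pure-strategy Nash equilibrium.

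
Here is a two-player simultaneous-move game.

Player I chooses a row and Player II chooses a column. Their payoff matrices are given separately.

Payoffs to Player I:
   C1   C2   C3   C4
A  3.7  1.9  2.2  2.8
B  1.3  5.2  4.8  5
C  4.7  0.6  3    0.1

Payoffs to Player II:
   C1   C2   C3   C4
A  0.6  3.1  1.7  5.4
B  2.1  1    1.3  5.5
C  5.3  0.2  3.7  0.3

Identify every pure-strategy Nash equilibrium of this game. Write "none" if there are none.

The pure Nash equilibria are (B, C4) and (C, C1).

Mark each player's best response to every combination of opponents' strategies; a profile where every player is best-responding is a pure Nash equilibrium.
Player I against C1: payoffs 3.7, 1.3, 4.7 → best response C.
Player I against C2: payoffs 1.9, 5.2, 0.6 → best response B.
Player I against C3: payoffs 2.2, 4.8, 3 → best response B.
Player I against C4: payoffs 2.8, 5, 0.1 → best response B.
Player II against A: payoffs 0.6, 3.1, 1.7, 5.4 → best response C4.
Player II against B: payoffs 2.1, 1, 1.3, 5.5 → best response C4.
Player II against C: payoffs 5.3, 0.2, 3.7, 0.3 → best response C1.
Mutual best responses: (B, C4); (C, C1).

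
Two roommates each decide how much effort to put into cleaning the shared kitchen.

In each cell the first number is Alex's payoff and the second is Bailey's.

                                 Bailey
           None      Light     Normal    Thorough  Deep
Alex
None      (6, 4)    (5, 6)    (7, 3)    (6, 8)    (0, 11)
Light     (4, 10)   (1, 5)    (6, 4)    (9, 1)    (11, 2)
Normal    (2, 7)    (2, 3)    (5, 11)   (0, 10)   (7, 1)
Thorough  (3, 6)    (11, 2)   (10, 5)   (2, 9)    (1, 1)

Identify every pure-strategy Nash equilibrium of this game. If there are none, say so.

(None, None): Bailey can switch to Light (4 → 6). Not NE.
(None, Light): Alex can switch to Thorough (5 → 11). Not NE.
(None, Normal): Alex can switch to Thorough (7 → 10). Not NE.
(None, Thorough): Alex can switch to Light (6 → 9). Not NE.
(None, Deep): Alex can switch to Light (0 → 11). Not NE.
(Light, None): Alex can switch to None (4 → 6). Not NE.
(Light, Light): Alex can switch to None (1 → 5). Not NE.
(Light, Normal): Alex can switch to None (6 → 7). Not NE.
(Light, Thorough): Bailey can switch to None (1 → 10). Not NE.
(Light, Deep): Bailey can switch to None (2 → 10). Not NE.
(Normal, None): Alex can switch to None (2 → 6). Not NE.
(Normal, Light): Alex can switch to None (2 → 5). Not NE.
(The remaining 8 profiles each have a profitable deviation by the same check.)

There is no pure-strategy Nash equilibrium.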